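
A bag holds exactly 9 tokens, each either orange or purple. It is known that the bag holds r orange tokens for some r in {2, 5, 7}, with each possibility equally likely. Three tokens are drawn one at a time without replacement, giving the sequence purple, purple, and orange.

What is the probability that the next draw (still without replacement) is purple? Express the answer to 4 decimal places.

0.5696

The likelihood of the observed sequence under each hypothesis: P(data | r = 2) = (7/9)(6/8)(2/7) = 1/6; P(data | r = 5) = (4/9)(3/8)(5/7) = 5/42; P(data | r = 7) = (2/9)(1/8)(7/7) = 1/36.
The prior-weighted likelihoods are 1/3 · 1/6 = 1/18, 1/3 · 5/42 = 5/126, 1/3 · 1/36 = 1/108; with total 79/756.
Dividing through by the total gives posterior P(r = 2 | data) = 42/79, P(r = 5 | data) = 30/79, P(r = 7 | data) = 7/79.
The predictive probability is P(purple next | data) = (5/6)(42/79) + (1/3)(30/79) + (0)(7/79) = 45/79.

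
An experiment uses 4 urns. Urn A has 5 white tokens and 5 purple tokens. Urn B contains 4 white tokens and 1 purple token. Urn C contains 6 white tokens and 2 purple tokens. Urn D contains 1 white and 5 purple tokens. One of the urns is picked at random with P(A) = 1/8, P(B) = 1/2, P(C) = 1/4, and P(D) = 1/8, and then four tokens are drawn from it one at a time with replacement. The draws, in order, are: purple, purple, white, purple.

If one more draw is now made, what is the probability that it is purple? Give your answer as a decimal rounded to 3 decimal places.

0.589

Compute the likelihood of the observed sequence for each case: P(data | urn A) = (5/10)(5/10)(5/10)(5/10) = 0.0625; P(data | urn B) = (1/5)(1/5)(4/5)(1/5) = 0.0064; P(data | urn C) = (2/8)(2/8)(6/8)(2/8) = 0.011719; P(data | urn D) = (5/6)(5/6)(1/6)(5/6) = 0.096451.
The prior-weighted likelihoods are 1/8 · 0.0625 = 0.0078125, 1/2 · 0.0064 = 0.0032, 1/4 · 0.011719 = 0.0029297, 1/8 · 0.096451 = 0.012056; these sum to 0.025999.
The posterior is then P(urn A | data) = 0.3005, P(urn B | data) = 0.12308, P(urn C | data) = 0.11269, P(urn D | data) = 0.46373.
The predictive probability is P(purple next | data) = (1/2)(0.3005) + (1/5)(0.12308) + (1/4)(0.11269) + (5/6)(0.46373) = 0.58948.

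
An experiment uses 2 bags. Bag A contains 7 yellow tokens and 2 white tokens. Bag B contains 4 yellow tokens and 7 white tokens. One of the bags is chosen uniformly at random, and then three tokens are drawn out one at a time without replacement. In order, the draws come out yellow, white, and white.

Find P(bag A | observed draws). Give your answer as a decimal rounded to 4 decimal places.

0.1407

The likelihood of the observed sequence under each hypothesis: P(data | bag A) = (7/9)(2/8)(1/7) = 0.027778; P(data | bag B) = (4/11)(7/10)(6/9) = 0.1697.
Multiplying each by its prior: 1/2 · 0.027778 = 0.013889, 1/2 · 0.1697 = 0.084848; these sum to 0.098737.
Hence P(bag A | data) = (0.013889) / (0.098737) = 0.14066.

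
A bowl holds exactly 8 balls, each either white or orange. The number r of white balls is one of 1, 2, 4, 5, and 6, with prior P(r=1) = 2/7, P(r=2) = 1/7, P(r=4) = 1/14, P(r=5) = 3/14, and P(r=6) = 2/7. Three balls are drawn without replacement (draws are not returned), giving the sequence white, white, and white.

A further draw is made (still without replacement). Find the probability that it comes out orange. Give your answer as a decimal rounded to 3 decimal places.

0.467

The likelihood of the observed sequence under each hypothesis: P(data | r = 1) = (1/8)(0/7) = 0; P(data | r = 2) = (2/8)(1/7)(0/6) = 0; P(data | r = 4) = (4/8)(3/7)(2/6) = 1/14; P(data | r = 5) = (5/8)(4/7)(3/6) = 5/28; P(data | r = 6) = (6/8)(5/7)(4/6) = 5/14.
The prior-weighted likelihoods are 2/7 · 0 = 0, 1/7 · 0 = 0, 1/14 · 1/14 = 1/196, 3/14 · 5/28 = 15/392, 2/7 · 5/14 = 5/49; summing to 57/392.
The posterior is then P(r = 1 | data) = 0, P(r = 2 | data) = 0, P(r = 4 | data) = 2/57, P(r = 5 | data) = 5/19, P(r = 6 | data) = 40/57.
The predictive probability is P(orange next | data) = (4/5)(2/57) + (3/5)(5/19) + (2/5)(40/57) = 7/15.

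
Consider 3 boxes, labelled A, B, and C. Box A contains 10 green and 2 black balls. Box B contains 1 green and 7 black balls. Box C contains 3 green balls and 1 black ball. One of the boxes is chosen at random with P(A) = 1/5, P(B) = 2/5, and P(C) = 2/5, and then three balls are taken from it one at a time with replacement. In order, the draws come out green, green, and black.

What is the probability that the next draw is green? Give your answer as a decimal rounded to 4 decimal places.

0.7325

The likelihood of the observed sequence under each hypothesis: P(data | box A) = (10/12)(10/12)(2/12) = 0.11574; P(data | box B) = (1/8)(1/8)(7/8) = 0.013672; P(data | box C) = (3/4)(3/4)(1/4) = 0.14062.
Weighting by the prior gives 1/5 · 0.11574 = 0.023148, 2/5 · 0.013672 = 0.0054687, 2/5 · 0.14062 = 0.05625; with total 0.084867.
Normalising, the posterior is P(box A | data) = 0.27276, P(box B | data) = 0.064439, P(box C | data) = 0.6628.
Averaging over the posterior, P(green next | data) = (5/6)(0.27276) + (1/8)(0.064439) + (3/4)(0.6628) = 0.73246.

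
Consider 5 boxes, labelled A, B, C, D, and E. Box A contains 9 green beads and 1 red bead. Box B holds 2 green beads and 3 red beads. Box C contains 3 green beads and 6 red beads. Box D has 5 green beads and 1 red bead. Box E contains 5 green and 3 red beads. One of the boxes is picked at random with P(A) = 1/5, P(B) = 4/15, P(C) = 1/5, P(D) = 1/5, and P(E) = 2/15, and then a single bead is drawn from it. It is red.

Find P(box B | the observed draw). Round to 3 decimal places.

The likelihood of this draw under each hypothesis: P(data | box A) = (1/10) = 1/10; P(data | box B) = (3/5) = 3/5; P(data | box C) = (6/9) = 2/3; P(data | box D) = (1/6) = 1/6; P(data | box E) = (3/8) = 3/8.
The prior-weighted likelihoods are 1/5 · 1/10 = 1/50, 4/15 · 3/5 = 4/25, 1/5 · 2/3 = 2/15, 1/5 · 1/6 = 1/30, 2/15 · 3/8 = 1/20; these sum to 119/300.
Therefore the posterior P(box B | data) = (4/25) / (119/300) = 48/119.

0.403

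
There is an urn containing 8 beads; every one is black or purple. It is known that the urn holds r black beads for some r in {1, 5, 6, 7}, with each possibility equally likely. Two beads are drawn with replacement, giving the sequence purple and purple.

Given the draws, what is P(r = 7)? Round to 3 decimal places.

Under each hypothesis, the probability of the observed sequence is: P(data | r = 1) = (7/8)(7/8) = 49/64; P(data | r = 5) = (3/8)(3/8) = 9/64; P(data | r = 6) = (2/8)(2/8) = 1/16; P(data | r = 7) = (1/8)(1/8) = 1/64.
Multiplying each by its prior: 1/4 · 49/64 = 49/256, 1/4 · 9/64 = 9/256, 1/4 · 1/16 = 1/64, 1/4 · 1/64 = 1/256; summing to 63/256.
So P(r = 7 | data) = (1/256) / (63/256) = 1/63.

0.016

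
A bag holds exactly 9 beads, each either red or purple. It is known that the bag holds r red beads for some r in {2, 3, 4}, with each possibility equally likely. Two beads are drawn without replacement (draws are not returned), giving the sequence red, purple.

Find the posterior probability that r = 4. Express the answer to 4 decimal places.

The likelihood of the observed sequence under each hypothesis: P(data | r = 2) = (2/9)(7/8) = 7/36; P(data | r = 3) = (3/9)(6/8) = 1/4; P(data | r = 4) = (4/9)(5/8) = 5/18.
Multiplying each by its prior: 1/3 · 7/36 = 7/108, 1/3 · 1/4 = 1/12, 1/3 · 5/18 = 5/54; summing to 13/54.
Hence P(r = 4 | data) = (5/54) / (13/54) = 5/13.

0.3846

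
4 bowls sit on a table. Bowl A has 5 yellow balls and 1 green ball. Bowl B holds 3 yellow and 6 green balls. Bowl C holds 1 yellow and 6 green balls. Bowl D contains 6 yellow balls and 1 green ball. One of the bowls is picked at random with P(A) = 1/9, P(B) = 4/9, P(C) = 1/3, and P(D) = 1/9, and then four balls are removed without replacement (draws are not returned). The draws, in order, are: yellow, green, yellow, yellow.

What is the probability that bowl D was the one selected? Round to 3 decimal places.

The likelihood of the observed sequence under each hypothesis: P(data | bowl A) = (5/6)(1/5)(4/4)(3/3) = 1/6; P(data | bowl B) = (3/9)(6/8)(2/7)(1/6) = 1/84; P(data | bowl C) = (1/7)(6/6)(0/5) = 0; P(data | bowl D) = (6/7)(1/6)(5/5)(4/4) = 1/7.
Weighting by the prior gives 1/9 · 1/6 = 1/54, 4/9 · 1/84 = 1/189, 1/3 · 0 = 0, 1/9 · 1/7 = 1/63; these sum to 5/126.
So P(bowl D | data) = (1/63) / (5/126) = 2/5.

0.400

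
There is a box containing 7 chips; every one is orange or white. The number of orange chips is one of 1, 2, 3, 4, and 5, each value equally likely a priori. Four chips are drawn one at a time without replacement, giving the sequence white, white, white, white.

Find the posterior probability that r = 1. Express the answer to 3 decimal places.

0.714

For each hypothesis, P(data | H) works out to: P(data | r = 1) = (6/7)(5/6)(4/5)(3/4) = 3/7; P(data | r = 2) = (5/7)(4/6)(3/5)(2/4) = 1/7; P(data | r = 3) = (4/7)(3/6)(2/5)(1/4) = 1/35; P(data | r = 4) = (3/7)(2/6)(1/5)(0/4) = 0; P(data | r = 5) = (2/7)(1/6)(0/5) = 0.
Weighting by the prior gives 1/5 · 3/7 = 3/35, 1/5 · 1/7 = 1/35, 1/5 · 1/35 = 1/175, 1/5 · 0 = 0, 1/5 · 0 = 0; these sum to 3/25.
Hence P(r = 1 | data) = (3/35) / (3/25) = 5/7.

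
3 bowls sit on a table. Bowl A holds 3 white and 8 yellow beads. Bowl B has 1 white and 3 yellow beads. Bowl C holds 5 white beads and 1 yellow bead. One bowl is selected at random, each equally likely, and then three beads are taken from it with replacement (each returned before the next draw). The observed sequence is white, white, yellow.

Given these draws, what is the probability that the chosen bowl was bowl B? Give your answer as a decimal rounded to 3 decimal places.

0.216

The likelihood of the observed sequence under each hypothesis: P(data | bowl A) = (3/11)(3/11)(8/11) = 0.054095; P(data | bowl B) = (1/4)(1/4)(3/4) = 0.046875; P(data | bowl C) = (5/6)(5/6)(1/6) = 0.11574.
The prior-weighted likelihoods are 1/3 · 0.054095 = 0.018032, 1/3 · 0.046875 = 0.015625, 1/3 · 0.11574 = 0.03858; these sum to 0.072237.
Therefore the posterior P(bowl B | data) = (0.015625) / (0.072237) = 0.2163.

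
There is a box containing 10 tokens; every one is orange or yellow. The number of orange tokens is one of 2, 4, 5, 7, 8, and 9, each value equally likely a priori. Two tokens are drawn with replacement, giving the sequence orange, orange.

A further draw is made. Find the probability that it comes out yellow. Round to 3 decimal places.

0.255

Compute the likelihood of the observed sequence for each case: P(data | r = 2) = (2/10)(2/10) = 1/25; P(data | r = 4) = (4/10)(4/10) = 4/25; P(data | r = 5) = (5/10)(5/10) = 1/4; P(data | r = 7) = (7/10)(7/10) = 49/100; P(data | r = 8) = (8/10)(8/10) = 16/25; P(data | r = 9) = (9/10)(9/10) = 81/100.
Weighting by the prior gives 1/6 · 1/25 = 1/150, 1/6 · 4/25 = 2/75, 1/6 · 1/4 = 1/24, 1/6 · 49/100 = 49/600, 1/6 · 16/25 = 8/75, 1/6 · 81/100 = 27/200; these sum to 239/600.
Normalising, the posterior is P(r = 2 | data) = 0.016736, P(r = 4 | data) = 0.066946, P(r = 5 | data) = 0.1046, P(r = 7 | data) = 0.20502, P(r = 8 | data) = 0.26778, P(r = 9 | data) = 0.33891.
The predictive probability is P(yellow next | data) = (4/5)(0.016736) + (3/5)(0.066946) + (1/2)(0.1046) + (3/10)(0.20502) + (1/5)(0.26778) + (1/10)(0.33891) = 0.25481.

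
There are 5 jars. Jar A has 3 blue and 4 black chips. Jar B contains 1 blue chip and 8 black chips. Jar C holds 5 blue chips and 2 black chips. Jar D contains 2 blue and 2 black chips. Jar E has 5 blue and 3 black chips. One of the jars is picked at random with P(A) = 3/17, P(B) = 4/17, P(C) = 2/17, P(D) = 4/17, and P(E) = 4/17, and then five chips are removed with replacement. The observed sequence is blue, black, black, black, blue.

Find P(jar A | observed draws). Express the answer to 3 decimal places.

0.279

For each hypothesis, P(data | H) works out to: P(data | jar A) = (3/7)(4/7)(4/7)(4/7)(3/7) = 0.034271; P(data | jar B) = (1/9)(8/9)(8/9)(8/9)(1/9) = 0.0086708; P(data | jar C) = (5/7)(2/7)(2/7)(2/7)(5/7) = 0.0119; P(data | jar D) = (2/4)(2/4)(2/4)(2/4)(2/4) = 0.03125; P(data | jar E) = (5/8)(3/8)(3/8)(3/8)(5/8) = 0.020599.
Weighting by the prior gives 3/17 · 0.034271 = 0.0060479, 4/17 · 0.0086708 = 0.0020402, 2/17 · 0.0119 = 0.0014, 4/17 · 0.03125 = 0.0073529, 4/17 · 0.020599 = 0.0048469; summing to 0.021688.
Therefore the posterior P(jar A | data) = (0.0060479) / (0.021688) = 0.27886.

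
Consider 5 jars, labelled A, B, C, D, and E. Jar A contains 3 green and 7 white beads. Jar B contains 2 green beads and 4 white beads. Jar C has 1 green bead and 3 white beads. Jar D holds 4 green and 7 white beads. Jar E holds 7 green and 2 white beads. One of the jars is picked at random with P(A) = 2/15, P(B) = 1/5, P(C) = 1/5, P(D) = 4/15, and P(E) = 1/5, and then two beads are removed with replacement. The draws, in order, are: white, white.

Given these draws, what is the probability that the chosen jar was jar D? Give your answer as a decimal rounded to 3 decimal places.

0.281

For each hypothesis, P(data | H) works out to: P(data | jar A) = (7/10)(7/10) = 0.49; P(data | jar B) = (4/6)(4/6) = 0.44444; P(data | jar C) = (3/4)(3/4) = 0.5625; P(data | jar D) = (7/11)(7/11) = 0.40496; P(data | jar E) = (2/9)(2/9) = 0.049383.
Weighting by the prior gives 2/15 · 0.49 = 0.065333, 1/5 · 0.44444 = 0.088889, 1/5 · 0.5625 = 0.1125, 4/15 · 0.40496 = 0.10799, 1/5 · 0.049383 = 0.0098765; these sum to 0.38459.
Therefore the posterior P(jar D | data) = (0.10799) / (0.38459) = 0.28079.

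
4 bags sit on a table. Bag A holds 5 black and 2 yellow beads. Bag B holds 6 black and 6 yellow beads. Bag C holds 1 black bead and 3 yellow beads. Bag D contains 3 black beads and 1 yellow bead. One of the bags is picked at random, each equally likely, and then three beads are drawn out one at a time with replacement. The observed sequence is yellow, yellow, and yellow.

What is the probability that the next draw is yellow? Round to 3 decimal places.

0.665

For each hypothesis, P(data | H) works out to: P(data | bag A) = (2/7)(2/7)(2/7) = 0.023324; P(data | bag B) = (6/12)(6/12)(6/12) = 0.125; P(data | bag C) = (3/4)(3/4)(3/4) = 0.42188; P(data | bag D) = (1/4)(1/4)(1/4) = 0.015625.
Multiplying each by its prior: 1/4 · 0.023324 = 0.0058309, 1/4 · 0.125 = 0.03125, 1/4 · 0.42188 = 0.10547, 1/4 · 0.015625 = 0.0039062; with total 0.14646.
Dividing through by the total gives posterior P(bag A | data) = 0.039813, P(bag B | data) = 0.21337, P(bag C | data) = 0.72014, P(bag D | data) = 0.026672.
The predictive probability is P(yellow next | data) = (2/7)(0.039813) + (1/2)(0.21337) + (3/4)(0.72014) + (1/4)(0.026672) = 0.66484.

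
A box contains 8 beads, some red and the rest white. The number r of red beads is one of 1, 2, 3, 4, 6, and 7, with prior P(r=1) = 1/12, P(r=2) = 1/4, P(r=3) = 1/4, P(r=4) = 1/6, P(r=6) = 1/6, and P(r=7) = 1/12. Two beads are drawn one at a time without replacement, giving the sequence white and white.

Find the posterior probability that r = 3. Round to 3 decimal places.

For each hypothesis, P(data | H) works out to: P(data | r = 1) = (7/8)(6/7) = 3/4; P(data | r = 2) = (6/8)(5/7) = 15/28; P(data | r = 3) = (5/8)(4/7) = 5/14; P(data | r = 4) = (4/8)(3/7) = 3/14; P(data | r = 6) = (2/8)(1/7) = 1/28; P(data | r = 7) = (1/8)(0/7) = 0.
Multiplying each by its prior: 1/12 · 3/4 = 1/16, 1/4 · 15/28 = 15/112, 1/4 · 5/14 = 5/56, 1/6 · 3/14 = 1/28, 1/6 · 1/28 = 1/168, 1/12 · 0 = 0; with total 55/168.
Hence P(r = 3 | data) = (5/56) / (55/168) = 3/11.

0.273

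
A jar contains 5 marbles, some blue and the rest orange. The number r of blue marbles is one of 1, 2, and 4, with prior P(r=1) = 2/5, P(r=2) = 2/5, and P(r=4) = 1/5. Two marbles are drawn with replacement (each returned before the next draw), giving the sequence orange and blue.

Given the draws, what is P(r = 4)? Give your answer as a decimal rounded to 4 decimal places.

The likelihood of the observed sequence under each hypothesis: P(data | r = 1) = (4/5)(1/5) = 4/25; P(data | r = 2) = (3/5)(2/5) = 6/25; P(data | r = 4) = (1/5)(4/5) = 4/25.
The prior-weighted likelihoods are 2/5 · 4/25 = 8/125, 2/5 · 6/25 = 12/125, 1/5 · 4/25 = 4/125; summing to 24/125.
Therefore the posterior P(r = 4 | data) = (4/125) / (24/125) = 1/6.

0.1667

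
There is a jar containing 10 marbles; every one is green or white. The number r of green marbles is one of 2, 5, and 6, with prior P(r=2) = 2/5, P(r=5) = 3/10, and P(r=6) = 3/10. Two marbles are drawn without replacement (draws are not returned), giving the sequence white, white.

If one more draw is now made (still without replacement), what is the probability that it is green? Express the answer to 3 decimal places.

Under each hypothesis, the probability of the observed sequence is: P(data | r = 2) = (8/10)(7/9) = 28/45; P(data | r = 5) = (5/10)(4/9) = 2/9; P(data | r = 6) = (4/10)(3/9) = 2/15.
Multiplying each by its prior: 2/5 · 28/45 = 56/225, 3/10 · 2/9 = 1/15, 3/10 · 2/15 = 1/25; summing to 16/45.
Dividing through by the total gives posterior P(r = 2 | data) = 7/10, P(r = 5 | data) = 3/16, P(r = 6 | data) = 9/80.
So P(green next | data) = Σ P(green next | H) P(H | data) = (1/4)(7/10) + (5/8)(3/16) + (3/4)(9/80) = 241/640.

0.377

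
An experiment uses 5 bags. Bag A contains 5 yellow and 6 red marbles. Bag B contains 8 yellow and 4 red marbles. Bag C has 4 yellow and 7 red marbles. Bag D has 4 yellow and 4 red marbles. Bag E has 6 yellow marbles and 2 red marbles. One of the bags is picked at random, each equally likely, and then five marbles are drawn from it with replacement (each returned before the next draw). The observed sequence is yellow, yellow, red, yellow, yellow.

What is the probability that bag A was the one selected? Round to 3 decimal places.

The likelihood of the observed sequence under each hypothesis: P(data | bag A) = (5/11)(5/11)(6/11)(5/11)(5/11) = 0.023285; P(data | bag B) = (8/12)(8/12)(4/12)(8/12)(8/12) = 0.065844; P(data | bag C) = (4/11)(4/11)(7/11)(4/11)(4/11) = 0.011127; P(data | bag D) = (4/8)(4/8)(4/8)(4/8)(4/8) = 0.03125; P(data | bag E) = (6/8)(6/8)(2/8)(6/8)(6/8) = 0.079102.
Multiplying each by its prior: 1/5 · 0.023285 = 0.0046569, 1/5 · 0.065844 = 0.013169, 1/5 · 0.011127 = 0.0022254, 1/5 · 0.03125 = 0.00625, 1/5 · 0.079102 = 0.01582; with total 0.042121.
Therefore the posterior P(bag A | data) = (0.0046569) / (0.042121) = 0.11056.

0.111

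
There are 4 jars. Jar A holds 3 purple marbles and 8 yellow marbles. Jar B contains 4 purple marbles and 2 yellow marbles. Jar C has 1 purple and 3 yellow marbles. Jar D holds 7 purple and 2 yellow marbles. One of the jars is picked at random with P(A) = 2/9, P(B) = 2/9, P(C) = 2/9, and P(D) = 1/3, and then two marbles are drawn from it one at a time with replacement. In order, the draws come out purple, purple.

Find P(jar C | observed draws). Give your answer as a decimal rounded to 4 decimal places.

Under each hypothesis, the probability of the observed sequence is: P(data | jar A) = (3/11)(3/11) = 0.07438; P(data | jar B) = (4/6)(4/6) = 0.44444; P(data | jar C) = (1/4)(1/4) = 0.0625; P(data | jar D) = (7/9)(7/9) = 0.60494.
Multiplying each by its prior: 2/9 · 0.07438 = 0.016529, 2/9 · 0.44444 = 0.098765, 2/9 · 0.0625 = 0.013889, 1/3 · 0.60494 = 0.20165; summing to 0.33083.
Hence P(jar C | data) = (0.013889) / (0.33083) = 0.041982.

0.0420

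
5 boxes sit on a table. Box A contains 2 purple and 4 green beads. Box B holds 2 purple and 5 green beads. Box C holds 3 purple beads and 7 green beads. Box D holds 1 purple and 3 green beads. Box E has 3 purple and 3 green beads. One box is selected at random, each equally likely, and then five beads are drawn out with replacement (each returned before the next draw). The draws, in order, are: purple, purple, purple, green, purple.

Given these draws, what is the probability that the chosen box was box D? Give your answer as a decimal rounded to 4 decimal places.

Compute the likelihood of the observed sequence for each case: P(data | box A) = (2/6)(2/6)(2/6)(4/6)(2/6) = 0.0082305; P(data | box B) = (2/7)(2/7)(2/7)(5/7)(2/7) = 0.0047599; P(data | box C) = (3/10)(3/10)(3/10)(7/10)(3/10) = 0.00567; P(data | box D) = (1/4)(1/4)(1/4)(3/4)(1/4) = 0.0029297; P(data | box E) = (3/6)(3/6)(3/6)(3/6)(3/6) = 0.03125.
Multiplying each by its prior: 1/5 · 0.0082305 = 0.0016461, 1/5 · 0.0047599 = 0.00095198, 1/5 · 0.00567 = 0.001134, 1/5 · 0.0029297 = 0.00058594, 1/5 · 0.03125 = 0.00625; summing to 0.010568.
Hence P(box D | data) = (0.00058594) / (0.010568) = 0.055444.

0.0554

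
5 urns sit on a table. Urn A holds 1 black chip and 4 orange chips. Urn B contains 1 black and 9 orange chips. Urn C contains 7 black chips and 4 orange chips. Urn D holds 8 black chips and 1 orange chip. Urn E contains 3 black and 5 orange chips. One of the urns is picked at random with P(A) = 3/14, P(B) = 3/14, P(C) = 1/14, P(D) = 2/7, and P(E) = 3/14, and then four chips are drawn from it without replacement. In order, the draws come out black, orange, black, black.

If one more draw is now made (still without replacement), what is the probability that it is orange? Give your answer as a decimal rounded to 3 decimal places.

0.164

Under each hypothesis, the probability of the observed sequence is: P(data | urn A) = (1/5)(4/4)(0/3) = 0; P(data | urn B) = (1/10)(9/9)(0/8) = 0; P(data | urn C) = (7/11)(4/10)(6/9)(5/8) = 0.10606; P(data | urn D) = (8/9)(1/8)(7/7)(6/6) = 0.11111; P(data | urn E) = (3/8)(5/7)(2/6)(1/5) = 0.017857.
Weighting by the prior gives 3/14 · 0 = 0, 3/14 · 0 = 0, 1/14 · 0.10606 = 0.0075758, 2/7 · 0.11111 = 0.031746, 3/14 · 0.017857 = 0.0038265; with total 0.043148.
The posterior is then P(urn A | data) = 0, P(urn B | data) = 0, P(urn C | data) = 0.17557, P(urn D | data) = 0.73574, P(urn E | data) = 0.088683.
So P(orange next | data) = Σ P(orange next | H) P(H | data) = (3/7)(0.17557) + (0)(0.73574) + (1)(0.088683) = 0.16393.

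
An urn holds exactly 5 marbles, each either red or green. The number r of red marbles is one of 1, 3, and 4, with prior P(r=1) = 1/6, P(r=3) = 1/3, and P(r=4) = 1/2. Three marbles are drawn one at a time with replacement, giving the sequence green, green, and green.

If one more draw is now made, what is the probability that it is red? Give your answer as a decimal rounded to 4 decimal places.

0.2988

Compute the likelihood of the observed sequence for each case: P(data | r = 1) = (4/5)(4/5)(4/5) = 64/125; P(data | r = 3) = (2/5)(2/5)(2/5) = 8/125; P(data | r = 4) = (1/5)(1/5)(1/5) = 1/125.
The prior-weighted likelihoods are 1/6 · 64/125 = 32/375, 1/3 · 8/125 = 8/375, 1/2 · 1/125 = 1/250; summing to 83/750.
The posterior is then P(r = 1 | data) = 64/83, P(r = 3 | data) = 16/83, P(r = 4 | data) = 3/83.
Averaging over the posterior, P(red next | data) = (1/5)(64/83) + (3/5)(16/83) + (4/5)(3/83) = 124/415.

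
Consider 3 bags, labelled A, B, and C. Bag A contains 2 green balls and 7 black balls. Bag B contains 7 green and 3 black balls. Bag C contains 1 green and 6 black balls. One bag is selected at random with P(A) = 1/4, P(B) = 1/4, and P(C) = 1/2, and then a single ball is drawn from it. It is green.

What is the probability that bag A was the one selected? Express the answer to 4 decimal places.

0.1840

For each hypothesis, P(data | H) works out to: P(data | bag A) = (2/9) = 0.22222; P(data | bag B) = (7/10) = 0.7; P(data | bag C) = (1/7) = 0.14286.
Weighting by the prior gives 1/4 · 0.22222 = 0.055556, 1/4 · 0.7 = 0.175, 1/2 · 0.14286 = 0.071429; with total 0.30198.
Therefore the posterior P(bag A | data) = (0.055556) / (0.30198) = 0.18397.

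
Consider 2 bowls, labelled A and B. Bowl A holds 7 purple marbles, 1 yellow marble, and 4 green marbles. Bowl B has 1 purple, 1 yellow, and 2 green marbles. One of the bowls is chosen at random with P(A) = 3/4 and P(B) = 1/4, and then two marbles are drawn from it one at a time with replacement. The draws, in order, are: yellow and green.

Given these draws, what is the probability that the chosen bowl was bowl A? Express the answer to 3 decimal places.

0.400

For each hypothesis, P(data | H) works out to: P(data | bowl A) = (1/12)(4/12) = 1/36; P(data | bowl B) = (1/4)(2/4) = 1/8.
Weighting by the prior gives 3/4 · 1/36 = 1/48, 1/4 · 1/8 = 1/32; summing to 5/96.
Therefore the posterior P(bowl A | data) = (1/48) / (5/96) = 2/5.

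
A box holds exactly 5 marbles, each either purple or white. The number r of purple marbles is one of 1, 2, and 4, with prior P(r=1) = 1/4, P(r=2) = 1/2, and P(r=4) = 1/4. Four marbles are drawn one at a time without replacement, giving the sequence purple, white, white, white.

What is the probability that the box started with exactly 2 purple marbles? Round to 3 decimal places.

0.500

Compute the likelihood of the observed sequence for each case: P(data | r = 1) = (1/5)(4/4)(3/3)(2/2) = 1/5; P(data | r = 2) = (2/5)(3/4)(2/3)(1/2) = 1/10; P(data | r = 4) = (4/5)(1/4)(0/3) = 0.
Multiplying each by its prior: 1/4 · 1/5 = 1/20, 1/2 · 1/10 = 1/20, 1/4 · 0 = 0; with total 1/10.
So P(r = 2 | data) = (1/20) / (1/10) = 1/2.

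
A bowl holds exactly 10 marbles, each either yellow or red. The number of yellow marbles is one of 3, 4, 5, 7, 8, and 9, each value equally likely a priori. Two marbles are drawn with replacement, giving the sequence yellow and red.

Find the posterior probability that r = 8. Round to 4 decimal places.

Under each hypothesis, the probability of the observed sequence is: P(data | r = 3) = (3/10)(7/10) = 21/100; P(data | r = 4) = (4/10)(6/10) = 6/25; P(data | r = 5) = (5/10)(5/10) = 1/4; P(data | r = 7) = (7/10)(3/10) = 21/100; P(data | r = 8) = (8/10)(2/10) = 4/25; P(data | r = 9) = (9/10)(1/10) = 9/100.
The prior-weighted likelihoods are 1/6 · 21/100 = 7/200, 1/6 · 6/25 = 1/25, 1/6 · 1/4 = 1/24, 1/6 · 21/100 = 7/200, 1/6 · 4/25 = 2/75, 1/6 · 9/100 = 3/200; summing to 29/150.
Therefore the posterior P(r = 8 | data) = (2/75) / (29/150) = 4/29.

0.1379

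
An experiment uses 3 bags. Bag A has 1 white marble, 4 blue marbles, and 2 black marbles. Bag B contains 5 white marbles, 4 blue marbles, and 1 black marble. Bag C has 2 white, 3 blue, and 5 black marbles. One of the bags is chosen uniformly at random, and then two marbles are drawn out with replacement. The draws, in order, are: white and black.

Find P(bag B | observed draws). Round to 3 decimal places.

For each hypothesis, P(data | H) works out to: P(data | bag A) = (1/7)(2/7) = 0.040816; P(data | bag B) = (5/10)(1/10) = 0.05; P(data | bag C) = (2/10)(5/10) = 0.1.
The prior-weighted likelihoods are 1/3 · 0.040816 = 0.013605, 1/3 · 0.05 = 0.016667, 1/3 · 0.1 = 0.033333; these sum to 0.063605.
By Bayes' rule, P(bag B | data) = (0.016667) / (0.063605) = 0.26203.

0.262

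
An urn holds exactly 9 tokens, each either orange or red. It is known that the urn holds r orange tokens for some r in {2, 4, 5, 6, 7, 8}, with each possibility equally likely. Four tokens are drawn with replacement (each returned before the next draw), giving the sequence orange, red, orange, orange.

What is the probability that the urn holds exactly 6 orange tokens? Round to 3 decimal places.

0.238

The likelihood of the observed sequence under each hypothesis: P(data | r = 2) = (2/9)(7/9)(2/9)(2/9) = 0.0085353; P(data | r = 4) = (4/9)(5/9)(4/9)(4/9) = 0.048773; P(data | r = 5) = (5/9)(4/9)(5/9)(5/9) = 0.076208; P(data | r = 6) = (6/9)(3/9)(6/9)(6/9) = 0.098765; P(data | r = 7) = (7/9)(2/9)(7/9)(7/9) = 0.10456; P(data | r = 8) = (8/9)(1/9)(8/9)(8/9) = 0.078037.
Weighting by the prior gives 1/6 · 0.0085353 = 0.0014225, 1/6 · 0.048773 = 0.0081288, 1/6 · 0.076208 = 0.012701, 1/6 · 0.098765 = 0.016461, 1/6 · 0.10456 = 0.017426, 1/6 · 0.078037 = 0.013006; with total 0.069146.
Hence P(r = 6 | data) = (0.016461) / (0.069146) = 0.23806.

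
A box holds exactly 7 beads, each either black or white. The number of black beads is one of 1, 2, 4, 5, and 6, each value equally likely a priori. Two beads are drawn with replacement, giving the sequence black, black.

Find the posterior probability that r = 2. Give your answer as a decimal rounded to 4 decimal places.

For each hypothesis, P(data | H) works out to: P(data | r = 1) = (1/7)(1/7) = 1/49; P(data | r = 2) = (2/7)(2/7) = 4/49; P(data | r = 4) = (4/7)(4/7) = 16/49; P(data | r = 5) = (5/7)(5/7) = 25/49; P(data | r = 6) = (6/7)(6/7) = 36/49.
Multiplying each by its prior: 1/5 · 1/49 = 1/245, 1/5 · 4/49 = 4/245, 1/5 · 16/49 = 16/245, 1/5 · 25/49 = 5/49, 1/5 · 36/49 = 36/245; these sum to 82/245.
Hence P(r = 2 | data) = (4/245) / (82/245) = 2/41.

0.0488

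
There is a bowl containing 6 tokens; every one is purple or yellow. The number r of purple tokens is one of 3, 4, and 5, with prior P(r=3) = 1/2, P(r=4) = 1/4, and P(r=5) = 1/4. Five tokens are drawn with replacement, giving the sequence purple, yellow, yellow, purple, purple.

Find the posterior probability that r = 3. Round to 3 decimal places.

For each hypothesis, P(data | H) works out to: P(data | r = 3) = (3/6)(3/6)(3/6)(3/6)(3/6) = 0.03125; P(data | r = 4) = (4/6)(2/6)(2/6)(4/6)(4/6) = 0.032922; P(data | r = 5) = (5/6)(1/6)(1/6)(5/6)(5/6) = 0.016075.
Weighting by the prior gives 1/2 · 0.03125 = 0.015625, 1/4 · 0.032922 = 0.0082305, 1/4 · 0.016075 = 0.0040188; with total 0.027874.
Hence P(r = 3 | data) = (0.015625) / (0.027874) = 0.56055.

0.561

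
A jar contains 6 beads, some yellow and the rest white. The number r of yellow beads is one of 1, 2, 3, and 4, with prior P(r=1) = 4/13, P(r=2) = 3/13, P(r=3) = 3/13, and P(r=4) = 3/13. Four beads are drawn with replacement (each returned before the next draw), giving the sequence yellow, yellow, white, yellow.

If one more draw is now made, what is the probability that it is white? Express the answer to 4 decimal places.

0.4444

Compute the likelihood of the observed sequence for each case: P(data | r = 1) = (1/6)(1/6)(5/6)(1/6) = 0.003858; P(data | r = 2) = (2/6)(2/6)(4/6)(2/6) = 0.024691; P(data | r = 3) = (3/6)(3/6)(3/6)(3/6) = 0.0625; P(data | r = 4) = (4/6)(4/6)(2/6)(4/6) = 0.098765.
The prior-weighted likelihoods are 4/13 · 0.003858 = 0.0011871, 3/13 · 0.024691 = 0.005698, 3/13 · 0.0625 = 0.014423, 3/13 · 0.098765 = 0.022792; these sum to 0.0441.
Normalising, the posterior is P(r = 1 | data) = 0.026918, P(r = 2 | data) = 0.12921, P(r = 3 | data) = 0.32705, P(r = 4 | data) = 0.51682.
The predictive probability is P(white next | data) = (5/6)(0.026918) + (2/3)(0.12921) + (1/2)(0.32705) + (1/3)(0.51682) = 0.44437.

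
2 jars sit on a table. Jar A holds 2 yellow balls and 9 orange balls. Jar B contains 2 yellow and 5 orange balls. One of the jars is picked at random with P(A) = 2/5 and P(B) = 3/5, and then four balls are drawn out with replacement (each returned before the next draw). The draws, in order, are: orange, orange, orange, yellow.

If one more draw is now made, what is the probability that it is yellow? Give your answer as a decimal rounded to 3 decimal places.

The likelihood of the observed sequence under each hypothesis: P(data | jar A) = (9/11)(9/11)(9/11)(2/11) = 0.099583; P(data | jar B) = (5/7)(5/7)(5/7)(2/7) = 0.10412.
Multiplying each by its prior: 2/5 · 0.099583 = 0.039833, 3/5 · 0.10412 = 0.062474; with total 0.10231.
The posterior is then P(jar A | data) = 0.38935, P(jar B | data) = 0.61065.
Averaging over the posterior, P(yellow next | data) = (2/11)(0.38935) + (2/7)(0.61065) = 0.24526.

0.245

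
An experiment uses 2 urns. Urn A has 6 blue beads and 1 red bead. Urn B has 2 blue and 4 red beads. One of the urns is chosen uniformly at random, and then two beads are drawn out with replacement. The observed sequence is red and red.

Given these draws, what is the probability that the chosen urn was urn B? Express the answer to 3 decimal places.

0.956

Under each hypothesis, the probability of the observed sequence is: P(data | urn A) = (1/7)(1/7) = 1/49; P(data | urn B) = (4/6)(4/6) = 4/9.
Weighting by the prior gives 1/2 · 1/49 = 1/98, 1/2 · 4/9 = 2/9; summing to 205/882.
By Bayes' rule, P(urn B | data) = (2/9) / (205/882) = 196/205.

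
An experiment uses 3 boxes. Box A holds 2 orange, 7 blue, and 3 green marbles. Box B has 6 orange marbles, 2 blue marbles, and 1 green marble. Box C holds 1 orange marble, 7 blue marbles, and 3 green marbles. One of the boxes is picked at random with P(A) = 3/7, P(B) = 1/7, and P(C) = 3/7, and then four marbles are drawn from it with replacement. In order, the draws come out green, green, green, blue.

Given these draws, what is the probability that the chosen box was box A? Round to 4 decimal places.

0.4120

Compute the likelihood of the observed sequence for each case: P(data | box A) = (3/12)(3/12)(3/12)(7/12) = 0.0091146; P(data | box B) = (1/9)(1/9)(1/9)(2/9) = 0.00030483; P(data | box C) = (3/11)(3/11)(3/11)(7/11) = 0.012909.
The prior-weighted likelihoods are 3/7 · 0.0091146 = 0.0039062, 1/7 · 0.00030483 = 4.3547e-05, 3/7 · 0.012909 = 0.0055324; summing to 0.0094822.
Therefore the posterior P(box A | data) = (0.0039062) / (0.0094822) = 0.41196.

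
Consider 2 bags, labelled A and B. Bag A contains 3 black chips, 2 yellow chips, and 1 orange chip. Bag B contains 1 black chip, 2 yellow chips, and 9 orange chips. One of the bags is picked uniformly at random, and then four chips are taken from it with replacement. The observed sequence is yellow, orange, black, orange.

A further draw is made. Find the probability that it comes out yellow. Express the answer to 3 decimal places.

Under each hypothesis, the probability of the observed sequence is: P(data | bag A) = (2/6)(1/6)(3/6)(1/6) = 0.0046296; P(data | bag B) = (2/12)(9/12)(1/12)(9/12) = 0.0078125.
Multiplying each by its prior: 1/2 · 0.0046296 = 0.0023148, 1/2 · 0.0078125 = 0.0039062; these sum to 0.0062211.
Dividing through by the total gives posterior P(bag A | data) = 0.37209, P(bag B | data) = 0.62791.
The predictive probability is P(yellow next | data) = (1/3)(0.37209) + (1/6)(0.62791) = 0.22868.

0.229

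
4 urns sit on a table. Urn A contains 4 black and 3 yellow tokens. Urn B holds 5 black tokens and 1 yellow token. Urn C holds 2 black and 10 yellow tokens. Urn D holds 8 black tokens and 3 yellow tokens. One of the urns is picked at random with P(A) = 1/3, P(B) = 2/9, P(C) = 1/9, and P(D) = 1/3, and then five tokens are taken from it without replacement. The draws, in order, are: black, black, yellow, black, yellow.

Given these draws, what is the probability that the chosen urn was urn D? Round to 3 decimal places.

0.389

Under each hypothesis, the probability of the observed sequence is: P(data | urn A) = (4/7)(3/6)(3/5)(2/4)(2/3) = 2/35; P(data | urn B) = (5/6)(4/5)(1/4)(3/3)(0/2) = 0; P(data | urn C) = (2/12)(1/11)(10/10)(0/9) = 0; P(data | urn D) = (8/11)(7/10)(3/9)(6/8)(2/7) = 2/55.
The prior-weighted likelihoods are 1/3 · 2/35 = 2/105, 2/9 · 0 = 0, 1/9 · 0 = 0, 1/3 · 2/55 = 2/165; with total 12/385.
Therefore the posterior P(urn D | data) = (2/165) / (12/385) = 7/18.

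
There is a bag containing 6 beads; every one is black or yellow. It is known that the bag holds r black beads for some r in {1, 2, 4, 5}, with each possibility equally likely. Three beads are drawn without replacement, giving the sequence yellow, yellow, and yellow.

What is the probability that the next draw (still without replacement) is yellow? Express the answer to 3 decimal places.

0.571

For each hypothesis, P(data | H) works out to: P(data | r = 1) = (5/6)(4/5)(3/4) = 1/2; P(data | r = 2) = (4/6)(3/5)(2/4) = 1/5; P(data | r = 4) = (2/6)(1/5)(0/4) = 0; P(data | r = 5) = (1/6)(0/5) = 0.
Weighting by the prior gives 1/4 · 1/2 = 1/8, 1/4 · 1/5 = 1/20, 1/4 · 0 = 0, 1/4 · 0 = 0; these sum to 7/40.
The posterior is then P(r = 1 | data) = 5/7, P(r = 2 | data) = 2/7, P(r = 4 | data) = 0, P(r = 5 | data) = 0.
The predictive probability is P(yellow next | data) = (2/3)(5/7) + (1/3)(2/7) = 4/7.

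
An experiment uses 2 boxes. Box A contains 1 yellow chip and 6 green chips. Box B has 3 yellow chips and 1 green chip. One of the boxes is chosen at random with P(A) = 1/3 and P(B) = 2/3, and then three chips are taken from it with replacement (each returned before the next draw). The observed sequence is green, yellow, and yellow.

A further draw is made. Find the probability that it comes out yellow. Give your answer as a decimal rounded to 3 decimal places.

0.714

The likelihood of the observed sequence under each hypothesis: P(data | box A) = (6/7)(1/7)(1/7) = 0.017493; P(data | box B) = (1/4)(3/4)(3/4) = 0.14062.
Multiplying each by its prior: 1/3 · 0.017493 = 0.0058309, 2/3 · 0.14062 = 0.09375; summing to 0.099581.
Normalising, the posterior is P(box A | data) = 0.058554, P(box B | data) = 0.94145.
Averaging over the posterior, P(yellow next | data) = (1/7)(0.058554) + (3/4)(0.94145) = 0.71445.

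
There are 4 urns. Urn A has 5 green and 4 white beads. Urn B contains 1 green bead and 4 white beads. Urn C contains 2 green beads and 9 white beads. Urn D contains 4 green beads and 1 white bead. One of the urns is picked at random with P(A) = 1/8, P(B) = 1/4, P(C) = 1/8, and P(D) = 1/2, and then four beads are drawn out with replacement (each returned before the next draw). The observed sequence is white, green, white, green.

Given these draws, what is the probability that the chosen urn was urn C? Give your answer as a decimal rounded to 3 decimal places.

Under each hypothesis, the probability of the observed sequence is: P(data | urn A) = (4/9)(5/9)(4/9)(5/9) = 0.060966; P(data | urn B) = (4/5)(1/5)(4/5)(1/5) = 0.0256; P(data | urn C) = (9/11)(2/11)(9/11)(2/11) = 0.02213; P(data | urn D) = (1/5)(4/5)(1/5)(4/5) = 0.0256.
The prior-weighted likelihoods are 1/8 · 0.060966 = 0.0076208, 1/4 · 0.0256 = 0.0064, 1/8 · 0.02213 = 0.0027662, 1/2 · 0.0256 = 0.0128; summing to 0.029587.
So P(urn C | data) = (0.0027662) / (0.029587) = 0.093494.

0.093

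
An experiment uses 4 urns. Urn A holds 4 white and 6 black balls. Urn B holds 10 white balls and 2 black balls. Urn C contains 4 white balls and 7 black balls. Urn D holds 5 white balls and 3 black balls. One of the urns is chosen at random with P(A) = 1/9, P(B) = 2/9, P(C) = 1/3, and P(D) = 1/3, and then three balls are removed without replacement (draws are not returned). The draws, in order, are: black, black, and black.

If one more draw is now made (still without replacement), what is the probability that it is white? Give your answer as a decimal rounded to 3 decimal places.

Compute the likelihood of the observed sequence for each case: P(data | urn A) = (6/10)(5/9)(4/8) = 0.16667; P(data | urn B) = (2/12)(1/11)(0/10) = 0; P(data | urn C) = (7/11)(6/10)(5/9) = 0.21212; P(data | urn D) = (3/8)(2/7)(1/6) = 0.017857.
Multiplying each by its prior: 1/9 · 0.16667 = 0.018519, 2/9 · 0 = 0, 1/3 · 0.21212 = 0.070707, 1/3 · 0.017857 = 0.0059524; these sum to 0.095178.
The posterior is then P(urn A | data) = 0.19457, P(urn B | data) = 0, P(urn C | data) = 0.74289, P(urn D | data) = 0.062539.
The predictive probability is P(white next | data) = (4/7)(0.19457) + (1/2)(0.74289) + (1)(0.062539) = 0.54517.

0.545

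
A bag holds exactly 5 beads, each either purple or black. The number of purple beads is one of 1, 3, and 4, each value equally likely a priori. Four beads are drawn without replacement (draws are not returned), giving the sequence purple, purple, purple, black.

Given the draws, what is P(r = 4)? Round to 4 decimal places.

0.6667

The likelihood of the observed sequence under each hypothesis: P(data | r = 1) = (1/5)(0/4) = 0; P(data | r = 3) = (3/5)(2/4)(1/3)(2/2) = 1/10; P(data | r = 4) = (4/5)(3/4)(2/3)(1/2) = 1/5.
Multiplying each by its prior: 1/3 · 0 = 0, 1/3 · 1/10 = 1/30, 1/3 · 1/5 = 1/15; summing to 1/10.
Therefore the posterior P(r = 4 | data) = (1/15) / (1/10) = 2/3.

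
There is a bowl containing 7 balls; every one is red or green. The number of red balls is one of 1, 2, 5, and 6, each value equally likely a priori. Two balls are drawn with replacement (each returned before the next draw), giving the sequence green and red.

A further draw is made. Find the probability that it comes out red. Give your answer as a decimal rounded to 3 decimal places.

The likelihood of the observed sequence under each hypothesis: P(data | r = 1) = (6/7)(1/7) = 6/49; P(data | r = 2) = (5/7)(2/7) = 10/49; P(data | r = 5) = (2/7)(5/7) = 10/49; P(data | r = 6) = (1/7)(6/7) = 6/49.
Weighting by the prior gives 1/4 · 6/49 = 3/98, 1/4 · 10/49 = 5/98, 1/4 · 10/49 = 5/98, 1/4 · 6/49 = 3/98; these sum to 8/49.
Normalising, the posterior is P(r = 1 | data) = 3/16, P(r = 2 | data) = 5/16, P(r = 5 | data) = 5/16, P(r = 6 | data) = 3/16.
So P(red next | data) = Σ P(red next | H) P(H | data) = (1/7)(3/16) + (2/7)(5/16) + (5/7)(5/16) + (6/7)(3/16) = 1/2.

0.500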